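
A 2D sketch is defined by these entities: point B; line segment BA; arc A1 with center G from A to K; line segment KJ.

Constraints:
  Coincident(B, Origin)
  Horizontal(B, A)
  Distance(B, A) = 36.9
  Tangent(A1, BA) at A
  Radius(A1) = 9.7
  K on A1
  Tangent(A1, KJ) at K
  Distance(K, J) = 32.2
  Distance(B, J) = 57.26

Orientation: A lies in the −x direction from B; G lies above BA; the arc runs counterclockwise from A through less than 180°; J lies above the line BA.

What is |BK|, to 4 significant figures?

30.41

B is at the origin; B and A share the same y with |BA| = 36.9 and A on the −x side, so A = (-36.90, 0.000). A1 meets BA tangentially, so GA is at right angles to BA, so G = A + (0, 9.7) = (-36.90, 9.700). Since GK ⟂ KJ (tangency), |GJ| = √(9.7² + 32.2²) = 33.63 regardless of where K sits on A1. So J lies on both circle(B, 57.26) and circle(G, 33.63); the above-BA intersection is J = (-37.44, 43.32). K is the foot of the tangent from J: K = (-27.66, 12.65).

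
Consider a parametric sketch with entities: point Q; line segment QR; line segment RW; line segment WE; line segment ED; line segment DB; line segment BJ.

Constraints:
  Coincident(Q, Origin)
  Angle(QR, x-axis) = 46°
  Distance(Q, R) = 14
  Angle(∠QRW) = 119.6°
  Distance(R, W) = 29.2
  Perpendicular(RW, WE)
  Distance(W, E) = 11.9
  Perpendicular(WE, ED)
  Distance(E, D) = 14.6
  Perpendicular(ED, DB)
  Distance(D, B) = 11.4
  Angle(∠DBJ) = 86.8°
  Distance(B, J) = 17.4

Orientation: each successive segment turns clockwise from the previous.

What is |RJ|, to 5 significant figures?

32.007

Q is at the origin; QR runs at 46.0° with length 14.0, so R = (9.7252, 10.071). ∠QRW = 119.6° gives RW at -14.400° from the x-axis; with |RW| = 29.2, W = (38.008, 2.8090). RW ⟂ WE, so WE runs at -104.40°; with |WE| = 11.9, E = (35.048, -8.7171). The perpendicularity gives ED at right angles to WE, so ED runs at 165.60°; with |ED| = 14.6, D = (20.907, -5.0863). ED ⟂ DB, so DB runs at 75.600°; with |DB| = 11.4, B = (23.742, 5.9556). ∠DBJ = 86.8° gives BJ at -17.600° from the x-axis; with |BJ| = 17.4, J = (40.328, 0.69436). Then |RJ| = |J − R| = 32.007.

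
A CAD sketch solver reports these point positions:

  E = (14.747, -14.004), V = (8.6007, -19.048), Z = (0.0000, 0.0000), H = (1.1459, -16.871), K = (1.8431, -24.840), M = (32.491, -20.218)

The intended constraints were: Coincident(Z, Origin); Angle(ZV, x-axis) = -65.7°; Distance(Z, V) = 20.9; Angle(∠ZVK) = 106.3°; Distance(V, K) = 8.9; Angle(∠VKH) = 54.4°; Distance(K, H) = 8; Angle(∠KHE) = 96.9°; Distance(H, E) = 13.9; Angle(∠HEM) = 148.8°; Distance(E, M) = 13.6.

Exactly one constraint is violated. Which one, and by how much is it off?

Distance(E, M) = 13.6 — off by 5.20.

Z = (0.00, 0.00) ✓; ZV at -65.70° ✓; |ZV| = 20.90 ✓; ∠ZVK = 106.3° ✓; |VK| = 8.900 ✓; ∠VKH = 54.40° ✓; |KH| = 7.999 ✓; ∠KHE = 96.90° ✓; |HE| = 13.90 ✓; ∠HEM = 148.8° ✓; |EM| = 18.80 ✗.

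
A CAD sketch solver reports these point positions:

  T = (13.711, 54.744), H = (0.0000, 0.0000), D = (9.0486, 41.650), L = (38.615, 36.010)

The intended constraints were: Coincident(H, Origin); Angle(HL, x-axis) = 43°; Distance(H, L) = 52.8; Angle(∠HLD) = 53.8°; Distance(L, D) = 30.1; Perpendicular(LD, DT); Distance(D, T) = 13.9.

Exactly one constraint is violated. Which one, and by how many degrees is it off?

Perpendicular(LD, DT) — off by 8.80°.

H = (0.00, 0.00) ✓; HL at 43.00° ✓; |HL| = 52.80 ✓; ∠HLD = 53.80° ✓; |LD| = 30.10 ✓; ∠(LD, DT) = 98.80° ✗; |DT| = 13.90 ✓.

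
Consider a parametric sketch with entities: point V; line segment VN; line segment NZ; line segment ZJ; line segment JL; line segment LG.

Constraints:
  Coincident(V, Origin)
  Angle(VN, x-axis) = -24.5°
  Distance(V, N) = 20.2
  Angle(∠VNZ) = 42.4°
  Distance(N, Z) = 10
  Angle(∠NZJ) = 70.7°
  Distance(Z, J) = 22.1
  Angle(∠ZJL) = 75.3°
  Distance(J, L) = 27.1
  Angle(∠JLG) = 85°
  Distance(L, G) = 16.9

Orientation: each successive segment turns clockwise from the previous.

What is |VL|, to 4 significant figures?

35.58

V is at the origin; VN runs at -24.5° with length 20.2, so N = (18.38, -8.377). ∠VNZ = 42.4° gives NZ at -162.1° from the x-axis; with |NZ| = 10.0, Z = (8.865, -11.45). ∠NZJ = 70.7° gives ZJ at 88.60° from the x-axis; with |ZJ| = 22.1, J = (9.405, 10.64). ∠ZJL = 75.3° gives JL at -16.10° from the x-axis; with |JL| = 27.1, L = (35.44, 3.128). Then |VL| = |L − V| = 35.58.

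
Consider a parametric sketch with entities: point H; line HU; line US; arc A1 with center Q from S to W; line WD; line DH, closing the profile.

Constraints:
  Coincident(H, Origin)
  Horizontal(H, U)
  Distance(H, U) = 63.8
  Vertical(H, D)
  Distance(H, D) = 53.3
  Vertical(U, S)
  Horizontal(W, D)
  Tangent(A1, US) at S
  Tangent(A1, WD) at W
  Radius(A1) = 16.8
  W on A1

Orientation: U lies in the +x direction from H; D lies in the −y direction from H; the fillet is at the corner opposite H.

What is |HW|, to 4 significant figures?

71.06

H is at the origin; H and U share the same y with |HU| = 63.8 and U on the +x side, so U = (63.80, 0.000). HD is vertical with |HD| = 53.3 and D on the −y side, so D = (0.000, -53.30). The virtual corner opposite H is at (63.80, -53.30). The tangent condition forces QS to be normal to US and the tangent condition forces QW to be normal to WD, with radius 16.8, so the center Q sits 16.8 in from both sides at Q = (47.00, -36.50). That places the tangent points at S = (63.80, -36.50) on US and W = (47.00, -53.30) on WD. Then |HW| = |W − H| = 71.06.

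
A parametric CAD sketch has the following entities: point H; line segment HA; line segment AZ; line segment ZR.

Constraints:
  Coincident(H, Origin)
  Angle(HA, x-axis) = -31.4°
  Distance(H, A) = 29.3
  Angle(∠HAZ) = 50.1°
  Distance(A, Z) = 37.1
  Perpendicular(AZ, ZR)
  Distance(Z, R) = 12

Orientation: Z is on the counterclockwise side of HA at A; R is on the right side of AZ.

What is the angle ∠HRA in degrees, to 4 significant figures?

44.11°

H is at the origin; HA runs at -31.4° with length 29.3, so A = 29.3·(cos -31.4°, sin -31.4°) = (25.01, -15.27). ∠HAZ = 50.1°, so AZ runs at -31.4° + (180° − 50.1°) = 98.50° from the x-axis; with |AZ| = 37.1, Z = A + 37.1·(cos 98.50°, sin 98.50°) = (19.53, 21.43). AZ is perpendicular to ZR; with |ZR| = 12.0 on the right of AZ, R = Z + 12.0·(0.9890, 0.1478) = (31.39, 23.20). Then cos ∠HRA = RH·RA / (|RH||RA|), giving 44.11°.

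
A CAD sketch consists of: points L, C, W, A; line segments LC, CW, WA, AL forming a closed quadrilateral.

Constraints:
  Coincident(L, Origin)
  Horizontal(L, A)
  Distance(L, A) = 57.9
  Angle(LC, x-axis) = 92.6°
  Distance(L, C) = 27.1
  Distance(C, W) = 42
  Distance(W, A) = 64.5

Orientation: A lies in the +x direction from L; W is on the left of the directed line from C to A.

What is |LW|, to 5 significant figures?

63.691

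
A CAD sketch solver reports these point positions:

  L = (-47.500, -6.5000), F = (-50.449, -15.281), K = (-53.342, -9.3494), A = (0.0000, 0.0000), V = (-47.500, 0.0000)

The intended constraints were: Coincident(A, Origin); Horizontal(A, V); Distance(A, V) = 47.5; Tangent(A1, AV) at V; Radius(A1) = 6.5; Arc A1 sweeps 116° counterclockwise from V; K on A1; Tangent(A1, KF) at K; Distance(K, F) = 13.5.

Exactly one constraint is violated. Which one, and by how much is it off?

Distance(K, F) = 13.5 — off by 6.90.

A = (0.00, 0.00) ✓; A.y = 0.00, V.y = 0.00 ✓; |AV| = 47.50 ✓; ∠(LV, VA) = 90.00° ✓; |LV| = 6.500 ✓; bearing(L→K) − bearing(L→V) = 116.0° ✓; |LK| = 6.500 ✓; ∠(LK, KF) = 90.00° ✓; |KF| = 6.599 ✗.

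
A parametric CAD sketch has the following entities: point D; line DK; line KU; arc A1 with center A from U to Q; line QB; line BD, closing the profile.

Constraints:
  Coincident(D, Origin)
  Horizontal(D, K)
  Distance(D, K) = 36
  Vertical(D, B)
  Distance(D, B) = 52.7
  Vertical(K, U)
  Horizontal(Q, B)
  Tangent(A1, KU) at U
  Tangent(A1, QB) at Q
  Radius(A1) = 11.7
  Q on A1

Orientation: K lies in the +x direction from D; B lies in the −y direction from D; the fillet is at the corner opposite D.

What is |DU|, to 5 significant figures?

54.562

D is at the origin; DK is horizontal with |DK| = 36.0 and K on the +x side, so K = (36.000, 0.0000). DB is vertical with |DB| = 52.7 and B on the −y side, so B = (0.0000, -52.700). The virtual corner opposite D is at (36.000, -52.700). Tangency of A1 to KU means the radius AU is perpendicular to KU and since A1 is tangent to QB there, AQ ⟂ QB, with radius 11.7, so the center A sits 11.7 in from both sides at A = (24.300, -41.000). That places the tangent points at U = (36.000, -41.000) on KU and Q = (24.300, -52.700) on QB. Then |DU| = |U − D| = 54.562.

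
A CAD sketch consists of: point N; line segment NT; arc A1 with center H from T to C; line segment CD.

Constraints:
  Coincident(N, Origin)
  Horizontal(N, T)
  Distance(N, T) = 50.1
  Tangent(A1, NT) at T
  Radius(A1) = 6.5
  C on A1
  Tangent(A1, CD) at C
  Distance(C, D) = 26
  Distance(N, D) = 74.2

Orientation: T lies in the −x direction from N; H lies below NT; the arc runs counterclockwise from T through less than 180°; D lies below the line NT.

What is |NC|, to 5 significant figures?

55.549

Checks: N = (0.00, 0.00) ✓; |NT| = 50.10 ✓; |HC| = 6.500 ✓; ∠(HC, CD) = 90.00° ✓; |CD| = 26.00 ✓; |ND| = 74.20 ✓.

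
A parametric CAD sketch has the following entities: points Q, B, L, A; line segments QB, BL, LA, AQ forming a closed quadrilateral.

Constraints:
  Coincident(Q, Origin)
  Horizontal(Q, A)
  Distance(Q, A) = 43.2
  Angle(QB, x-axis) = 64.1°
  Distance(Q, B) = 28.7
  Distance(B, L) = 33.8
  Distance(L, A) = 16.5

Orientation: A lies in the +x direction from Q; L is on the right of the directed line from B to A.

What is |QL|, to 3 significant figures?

27.7

Checks: |BL| = 33.80 ✓; |LA| = 16.50 ✓.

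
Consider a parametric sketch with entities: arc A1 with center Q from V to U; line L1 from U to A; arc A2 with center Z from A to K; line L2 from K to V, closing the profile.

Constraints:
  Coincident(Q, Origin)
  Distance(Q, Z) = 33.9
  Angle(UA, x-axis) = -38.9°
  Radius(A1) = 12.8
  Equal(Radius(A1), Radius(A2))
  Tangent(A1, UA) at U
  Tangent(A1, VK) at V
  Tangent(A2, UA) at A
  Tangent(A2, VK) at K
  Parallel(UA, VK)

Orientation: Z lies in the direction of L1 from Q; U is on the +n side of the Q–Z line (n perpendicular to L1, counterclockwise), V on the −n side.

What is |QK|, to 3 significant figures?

36.2

The slot axis is L1's direction at -38.9°, so u = (cos -38.9°, sin -38.9°) = (0.778, -0.628) and n = (−sin -38.9°, cos -38.9°) = (0.628, 0.778). Q is at the origin and Z lies 33.9 along u from Q, so Z = 33.9·u = (26.4, -21.3). Tangency of A1 to both parallel lines with radius 12.8 puts U and V at Q ± 12.8·n: U = (8.04, 9.96), V = (-8.04, -9.96). Equal radii place A and K the same way about Z: A = Z + 12.8·n = (34.4, -11.3), K = Z − 12.8·n = (18.3, -31.2). Then |QK| = |K − Q| = 36.2.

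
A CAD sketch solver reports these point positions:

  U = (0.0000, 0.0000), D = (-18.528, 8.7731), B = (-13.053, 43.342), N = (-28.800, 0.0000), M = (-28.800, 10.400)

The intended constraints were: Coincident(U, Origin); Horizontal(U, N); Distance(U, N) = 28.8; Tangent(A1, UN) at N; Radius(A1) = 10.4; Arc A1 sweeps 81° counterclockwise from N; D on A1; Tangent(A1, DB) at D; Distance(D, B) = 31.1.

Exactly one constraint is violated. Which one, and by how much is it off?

Distance(D, B) = 31.1 — off by 3.90.

U = (0.00, 0.00) ✓; U.y = 0.00, N.y = 0.00 ✓; |UN| = 28.80 ✓; ∠(MN, NU) = 90.00° ✓; |MN| = 10.40 ✓; bearing(M→D) − bearing(M→N) = 81.00° ✓; |MD| = 10.40 ✓; ∠(MD, DB) = 90.00° ✓; |DB| = 35.00 ✗.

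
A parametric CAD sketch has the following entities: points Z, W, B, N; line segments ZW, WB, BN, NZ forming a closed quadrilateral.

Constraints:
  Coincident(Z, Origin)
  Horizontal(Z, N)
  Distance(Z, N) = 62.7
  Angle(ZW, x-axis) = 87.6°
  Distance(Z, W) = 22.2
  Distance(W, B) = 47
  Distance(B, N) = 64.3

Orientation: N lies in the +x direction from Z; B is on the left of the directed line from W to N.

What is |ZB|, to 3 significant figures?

65.6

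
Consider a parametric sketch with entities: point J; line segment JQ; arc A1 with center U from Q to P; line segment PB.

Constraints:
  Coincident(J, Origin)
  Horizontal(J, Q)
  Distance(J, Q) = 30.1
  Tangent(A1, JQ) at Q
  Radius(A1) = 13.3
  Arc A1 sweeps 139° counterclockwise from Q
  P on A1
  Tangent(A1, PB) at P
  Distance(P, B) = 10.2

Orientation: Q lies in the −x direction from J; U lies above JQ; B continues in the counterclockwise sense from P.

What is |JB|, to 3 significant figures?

41.8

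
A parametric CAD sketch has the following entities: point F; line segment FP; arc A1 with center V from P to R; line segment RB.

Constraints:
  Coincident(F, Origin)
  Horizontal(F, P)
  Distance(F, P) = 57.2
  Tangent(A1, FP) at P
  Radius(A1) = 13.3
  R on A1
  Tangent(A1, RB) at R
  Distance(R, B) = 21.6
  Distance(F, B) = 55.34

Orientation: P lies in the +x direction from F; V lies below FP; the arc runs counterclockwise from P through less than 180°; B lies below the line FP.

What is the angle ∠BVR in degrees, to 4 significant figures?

58.38°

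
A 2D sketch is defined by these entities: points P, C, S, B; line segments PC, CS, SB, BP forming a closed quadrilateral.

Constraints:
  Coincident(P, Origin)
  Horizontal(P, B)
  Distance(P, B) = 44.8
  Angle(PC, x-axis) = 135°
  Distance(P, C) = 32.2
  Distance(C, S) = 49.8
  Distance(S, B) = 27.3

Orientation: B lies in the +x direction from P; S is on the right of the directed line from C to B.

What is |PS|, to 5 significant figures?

18.972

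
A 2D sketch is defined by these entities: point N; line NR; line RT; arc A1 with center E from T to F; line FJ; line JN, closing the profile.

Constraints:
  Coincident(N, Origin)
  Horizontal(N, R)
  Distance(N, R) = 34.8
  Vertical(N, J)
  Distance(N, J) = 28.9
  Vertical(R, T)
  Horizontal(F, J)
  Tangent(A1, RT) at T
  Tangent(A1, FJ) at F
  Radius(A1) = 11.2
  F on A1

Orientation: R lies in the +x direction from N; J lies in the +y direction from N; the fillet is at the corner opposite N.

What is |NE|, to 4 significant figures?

29.50

N and J share the same x with |NJ| = 28.9 and J on the +y side, so J = (0.000, 28.90). The virtual corner opposite N is at (34.80, 28.90). Tangency of A1 to RT means the radius ET is perpendicular to RT and A1 meets FJ tangentially, so EF is at right angles to FJ, with radius 11.2, so the center E sits 11.2 in from both sides at E = (23.60, 17.70). Then |NE| = |E − N| = 29.50.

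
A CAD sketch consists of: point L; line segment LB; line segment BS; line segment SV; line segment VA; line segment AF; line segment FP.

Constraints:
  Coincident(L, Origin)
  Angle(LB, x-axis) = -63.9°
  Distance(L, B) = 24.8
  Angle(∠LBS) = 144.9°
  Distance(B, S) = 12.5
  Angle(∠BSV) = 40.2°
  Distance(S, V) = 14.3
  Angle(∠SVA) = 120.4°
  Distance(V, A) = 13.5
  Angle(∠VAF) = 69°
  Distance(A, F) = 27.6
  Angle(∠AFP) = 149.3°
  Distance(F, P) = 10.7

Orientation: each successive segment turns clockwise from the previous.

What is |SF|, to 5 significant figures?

17.265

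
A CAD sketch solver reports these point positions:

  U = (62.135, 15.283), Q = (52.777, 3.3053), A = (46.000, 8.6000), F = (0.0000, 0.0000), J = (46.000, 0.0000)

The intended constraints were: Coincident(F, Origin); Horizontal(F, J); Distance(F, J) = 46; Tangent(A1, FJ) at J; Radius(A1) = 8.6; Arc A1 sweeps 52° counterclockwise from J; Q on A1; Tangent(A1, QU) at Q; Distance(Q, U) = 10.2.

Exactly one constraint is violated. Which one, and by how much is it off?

Distance(Q, U) = 10.2 — off by 5.00.

F = (0.00, 0.00) ✓; F.y = 0.00, J.y = 0.00 ✓; |FJ| = 46.00 ✓; ∠(AJ, JF) = 90.00° ✓; |AJ| = 8.600 ✓; bearing(A→Q) − bearing(A→J) = 52.00° ✓; |AQ| = 8.600 ✓; ∠(AQ, QU) = 90.00° ✓; |QU| = 15.20 ✗.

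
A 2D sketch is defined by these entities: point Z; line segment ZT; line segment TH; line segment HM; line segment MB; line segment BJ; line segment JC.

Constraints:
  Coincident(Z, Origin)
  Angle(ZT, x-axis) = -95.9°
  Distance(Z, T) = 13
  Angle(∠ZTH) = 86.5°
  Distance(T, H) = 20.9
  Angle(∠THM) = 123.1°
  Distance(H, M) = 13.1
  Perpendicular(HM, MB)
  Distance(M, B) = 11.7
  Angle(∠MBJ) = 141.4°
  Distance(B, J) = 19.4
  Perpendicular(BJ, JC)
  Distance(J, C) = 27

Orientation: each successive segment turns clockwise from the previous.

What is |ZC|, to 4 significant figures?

24.36

Z is at the origin; ZT runs at -95.9° with length 13.0, so T = (-1.336, -12.93). ∠ZTH = 86.5° gives TH at 170.6° from the x-axis; with |TH| = 20.9, H = (-21.96, -9.518). ∠THM = 123.1° gives HM at 113.7° from the x-axis; with |HM| = 13.1, M = (-27.22, 2.478). HM is perpendicular to MB, so MB runs at 23.70°; with |MB| = 11.7, B = (-16.51, 7.180). ∠MBJ = 141.4° gives BJ at -14.90° from the x-axis; with |BJ| = 19.4, J = (2.240, 2.192). BJ ⟂ JC, so JC runs at -104.9°; with |JC| = 27.0, C = (-4.703, -23.90). Then |ZC| = |C − Z| = 24.36.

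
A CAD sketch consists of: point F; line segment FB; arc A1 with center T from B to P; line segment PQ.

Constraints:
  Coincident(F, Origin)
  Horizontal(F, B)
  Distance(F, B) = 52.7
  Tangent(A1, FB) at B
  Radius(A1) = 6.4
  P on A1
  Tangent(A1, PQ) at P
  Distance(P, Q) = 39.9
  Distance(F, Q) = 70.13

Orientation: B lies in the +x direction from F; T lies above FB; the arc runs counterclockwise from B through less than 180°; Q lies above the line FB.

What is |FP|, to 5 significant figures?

59.480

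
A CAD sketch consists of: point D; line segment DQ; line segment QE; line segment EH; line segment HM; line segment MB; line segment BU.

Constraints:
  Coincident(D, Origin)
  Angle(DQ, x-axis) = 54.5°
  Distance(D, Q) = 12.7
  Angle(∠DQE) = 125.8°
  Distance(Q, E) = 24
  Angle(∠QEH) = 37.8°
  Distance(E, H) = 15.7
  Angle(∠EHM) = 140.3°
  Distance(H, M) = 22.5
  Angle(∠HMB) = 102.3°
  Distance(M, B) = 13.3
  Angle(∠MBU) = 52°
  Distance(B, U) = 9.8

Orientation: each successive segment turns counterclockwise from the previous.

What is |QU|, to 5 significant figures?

4.6214

D is at the origin; DQ runs at 54.5° with length 12.7, so Q = (7.3749, 10.339). ∠DQE = 125.8° gives QE at 108.70° from the x-axis; with |QE| = 24.0, E = (-0.31978, 33.072). ∠QEH = 37.8° gives EH at -109.10° from the x-axis; with |EH| = 15.7, H = (-5.4571, 18.237). ∠EHM = 140.3° gives HM at -69.400° from the x-axis; with |HM| = 22.5, M = (2.4593, -2.8247). ∠HMB = 102.3° gives MB at 8.3000° from the x-axis; with |MB| = 13.3, B = (15.620, -0.90479). ∠MBU = 52.0° gives BU at 136.30° from the x-axis; with |BU| = 9.8, U = (8.5349, 5.8659). Then |QU| = |U − Q| = 4.6214.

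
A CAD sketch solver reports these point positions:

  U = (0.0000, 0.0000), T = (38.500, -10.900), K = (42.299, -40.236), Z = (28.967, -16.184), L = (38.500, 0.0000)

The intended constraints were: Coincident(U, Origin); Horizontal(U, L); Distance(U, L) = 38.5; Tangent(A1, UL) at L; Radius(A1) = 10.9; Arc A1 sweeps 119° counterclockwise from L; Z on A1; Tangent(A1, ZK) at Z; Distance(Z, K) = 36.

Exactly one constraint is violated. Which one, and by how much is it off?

Distance(Z, K) = 36 — off by 8.50.

U = (0.00, 0.00) ✓; U.y = 0.00, L.y = 0.00 ✓; |UL| = 38.50 ✓; ∠(TL, LU) = 90.00° ✓; |TL| = 10.90 ✓; bearing(T→Z) − bearing(T→L) = 119.0° ✓; |TZ| = 10.90 ✓; ∠(TZ, ZK) = 90.00° ✓; |ZK| = 27.50 ✗.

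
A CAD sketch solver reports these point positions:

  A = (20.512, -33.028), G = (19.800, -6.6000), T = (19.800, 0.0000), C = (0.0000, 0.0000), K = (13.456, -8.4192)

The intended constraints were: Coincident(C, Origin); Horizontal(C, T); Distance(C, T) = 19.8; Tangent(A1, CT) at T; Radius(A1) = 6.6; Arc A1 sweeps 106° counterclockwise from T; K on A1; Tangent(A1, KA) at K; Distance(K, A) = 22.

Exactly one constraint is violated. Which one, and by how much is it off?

Distance(K, A) = 22 — off by 3.60.

C = (0.00, 0.00) ✓; C.y = 0.00, T.y = 0.00 ✓; |CT| = 19.80 ✓; ∠(GT, TC) = 90.00° ✓; |GT| = 6.600 ✓; bearing(G→K) − bearing(G→T) = 106.0° ✓; |GK| = 6.600 ✓; ∠(GK, KA) = 90.00° ✓; |KA| = 25.60 ✗.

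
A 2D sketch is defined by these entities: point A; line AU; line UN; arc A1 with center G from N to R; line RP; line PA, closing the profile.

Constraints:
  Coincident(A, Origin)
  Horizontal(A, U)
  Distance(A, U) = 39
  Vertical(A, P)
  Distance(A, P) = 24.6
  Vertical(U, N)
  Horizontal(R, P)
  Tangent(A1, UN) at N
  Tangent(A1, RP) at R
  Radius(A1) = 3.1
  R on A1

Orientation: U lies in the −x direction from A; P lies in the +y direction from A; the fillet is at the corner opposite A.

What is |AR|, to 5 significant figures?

43.520

The virtual corner opposite A is at (-39.000, 24.600). A1 meets UN tangentially, so GN is at right angles to UN and since A1 is tangent to RP there, GR ⟂ RP, with radius 3.1, so the center G sits 3.1 in from both sides at G = (-35.900, 21.500). That places the tangent points at N = (-39.000, 21.500) on UN and R = (-35.900, 24.600) on RP. Then |AR| = |R − A| = 43.520.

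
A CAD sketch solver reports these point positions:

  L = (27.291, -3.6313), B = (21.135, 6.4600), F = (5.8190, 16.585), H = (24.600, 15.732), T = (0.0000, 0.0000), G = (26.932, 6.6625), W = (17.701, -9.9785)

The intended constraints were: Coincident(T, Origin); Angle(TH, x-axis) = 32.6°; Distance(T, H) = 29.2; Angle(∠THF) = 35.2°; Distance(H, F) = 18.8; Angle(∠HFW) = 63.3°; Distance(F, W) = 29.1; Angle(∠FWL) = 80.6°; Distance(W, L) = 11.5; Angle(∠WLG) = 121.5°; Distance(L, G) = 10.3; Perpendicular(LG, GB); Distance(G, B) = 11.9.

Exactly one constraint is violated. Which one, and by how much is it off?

Distance(G, B) = 11.9 — off by 6.10.

T = (0.00, 0.00) ✓; TH at 32.60° ✓; |TH| = 29.20 ✓; ∠THF = 35.20° ✓; |HF| = 18.80 ✓; ∠HFW = 63.30° ✓; |FW| = 29.10 ✓; ∠FWL = 80.60° ✓; |WL| = 11.50 ✓; ∠WLG = 121.5° ✓; |LG| = 10.30 ✓; ∠(LG, GB) = 90.00° ✓; |GB| = 5.801 ✗.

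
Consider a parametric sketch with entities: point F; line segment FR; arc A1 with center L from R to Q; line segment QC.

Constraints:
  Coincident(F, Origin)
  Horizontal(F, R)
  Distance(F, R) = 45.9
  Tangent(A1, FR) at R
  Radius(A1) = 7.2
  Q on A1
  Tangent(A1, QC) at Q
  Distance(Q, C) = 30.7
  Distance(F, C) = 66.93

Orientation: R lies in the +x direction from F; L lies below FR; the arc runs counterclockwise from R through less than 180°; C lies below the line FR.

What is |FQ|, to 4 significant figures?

41.22

F is at the origin; FR is horizontal with |FR| = 45.9 and R on the +x side, so R = (45.90, 0.000). A1 meets FR tangentially, so LR is at right angles to FR, so L = R + (0, -7.2) = (45.90, -7.200). Since LQ ⟂ QC (tangency), |LC| = √(7.2² + 30.7²) = 31.53 regardless of where Q sits on A1. So C lies on both circle(F, 66.93) and circle(L, 31.53); the below-FR intersection is C = (55.65, -37.19). Q is the foot of the tangent from C: Q = (39.74, -10.93).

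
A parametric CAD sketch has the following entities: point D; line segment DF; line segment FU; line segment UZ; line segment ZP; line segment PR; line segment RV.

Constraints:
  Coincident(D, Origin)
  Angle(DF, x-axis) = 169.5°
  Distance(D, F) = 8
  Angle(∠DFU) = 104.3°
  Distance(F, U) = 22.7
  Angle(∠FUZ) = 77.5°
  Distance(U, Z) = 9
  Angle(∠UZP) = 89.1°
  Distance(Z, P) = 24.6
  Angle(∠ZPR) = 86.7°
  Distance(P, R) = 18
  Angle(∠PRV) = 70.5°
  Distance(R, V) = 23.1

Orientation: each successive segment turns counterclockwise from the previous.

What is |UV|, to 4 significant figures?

2.128

D is at the origin; DF runs at 169.5° with length 8.0, so F = (-7.866, 1.458). ∠DFU = 104.3° gives FU at -114.8° from the x-axis; with |FU| = 22.7, U = (-17.39, -19.15). ∠FUZ = 77.5° gives UZ at -12.30° from the x-axis; with |UZ| = 9.0, Z = (-8.594, -21.07). ∠UZP = 89.1° gives ZP at 78.60° from the x-axis; with |ZP| = 24.6, P = (-3.732, 3.049). ∠ZPR = 86.7° gives PR at 171.9° from the x-axis; with |PR| = 18.0, R = (-21.55, 5.585). ∠PRV = 70.5° gives RV at -78.60° from the x-axis; with |RV| = 23.1, V = (-16.99, -17.06). Then |UV| = |V − U| = 2.128.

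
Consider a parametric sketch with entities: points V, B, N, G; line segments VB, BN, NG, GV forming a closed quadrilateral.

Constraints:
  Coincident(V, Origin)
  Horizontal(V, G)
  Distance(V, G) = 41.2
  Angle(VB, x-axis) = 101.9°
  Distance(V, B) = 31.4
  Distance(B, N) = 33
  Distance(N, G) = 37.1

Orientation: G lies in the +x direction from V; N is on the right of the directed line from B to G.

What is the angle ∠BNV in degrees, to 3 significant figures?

63.9°

Checks: |BN| = 33.00 ✓; |NG| = 37.10 ✓.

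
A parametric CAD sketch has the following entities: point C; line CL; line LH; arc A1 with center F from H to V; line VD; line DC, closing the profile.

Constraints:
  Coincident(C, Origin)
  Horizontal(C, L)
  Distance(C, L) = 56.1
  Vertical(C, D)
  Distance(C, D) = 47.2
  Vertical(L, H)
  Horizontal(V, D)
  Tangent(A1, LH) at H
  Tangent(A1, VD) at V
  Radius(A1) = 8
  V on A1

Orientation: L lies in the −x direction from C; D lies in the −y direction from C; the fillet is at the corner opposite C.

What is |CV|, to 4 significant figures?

67.39

C is at the origin; CL is horizontal with |CL| = 56.1 and L on the −x side, so L = (-56.10, 0.000). CD is vertical with |CD| = 47.2 and D on the −y side, so D = (0.000, -47.20). The virtual corner opposite C is at (-56.10, -47.20). Tangency of A1 to LH means the radius FH is perpendicular to LH and A1 meets VD tangentially, so FV is at right angles to VD, with radius 8.0, so the center F sits 8.0 in from both sides at F = (-48.10, -39.20). That places the tangent points at H = (-56.10, -39.20) on LH and V = (-48.10, -47.20) on VD. Then |CV| = |V − C| = 67.39.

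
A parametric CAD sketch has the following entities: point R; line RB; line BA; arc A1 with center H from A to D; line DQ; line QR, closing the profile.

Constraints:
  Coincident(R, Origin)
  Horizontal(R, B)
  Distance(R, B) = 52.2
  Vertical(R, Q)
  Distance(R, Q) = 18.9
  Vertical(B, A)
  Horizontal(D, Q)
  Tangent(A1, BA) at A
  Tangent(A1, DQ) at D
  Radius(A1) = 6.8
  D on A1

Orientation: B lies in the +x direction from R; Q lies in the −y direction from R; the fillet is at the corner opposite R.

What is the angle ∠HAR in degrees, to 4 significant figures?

13.05°

R is at the origin; R and B share the same y with |RB| = 52.2 and B on the +x side, so B = (52.20, 0.000). R and Q share the same x with |RQ| = 18.9 and Q on the −y side, so Q = (0.000, -18.90). The virtual corner opposite R is at (52.20, -18.90). A1 meets BA tangentially, so HA is at right angles to BA and the tangent condition forces HD to be normal to DQ, with radius 6.8, so the center H sits 6.8 in from both sides at H = (45.40, -12.10). That places the tangent points at A = (52.20, -12.10) on BA and D = (45.40, -18.90) on DQ. Then cos ∠HAR = AH·AR / (|AH||AR|), giving 13.05°.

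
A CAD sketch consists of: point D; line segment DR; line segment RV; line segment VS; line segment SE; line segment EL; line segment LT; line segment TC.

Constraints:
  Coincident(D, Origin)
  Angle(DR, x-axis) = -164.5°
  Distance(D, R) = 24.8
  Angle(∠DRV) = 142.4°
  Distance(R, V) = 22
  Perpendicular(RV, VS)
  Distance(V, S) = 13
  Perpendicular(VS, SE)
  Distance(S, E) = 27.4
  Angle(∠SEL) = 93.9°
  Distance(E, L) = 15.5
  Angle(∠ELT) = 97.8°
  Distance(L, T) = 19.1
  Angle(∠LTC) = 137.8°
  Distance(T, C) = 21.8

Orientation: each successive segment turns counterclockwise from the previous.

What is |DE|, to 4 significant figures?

14.41

D is at the origin; DR runs at -164.5° with length 24.8, so R = (-23.90, -6.628). ∠DRV = 142.4° gives RV at -126.9° from the x-axis; with |RV| = 22.0, V = (-37.11, -24.22). RV ⟂ VS, so VS runs at -36.90°; with |VS| = 13.0, S = (-26.71, -32.03). VS ⟂ SE, so SE runs at 53.10°; with |SE| = 27.4, E = (-10.26, -10.11). Then |DE| = |E − D| = 14.41.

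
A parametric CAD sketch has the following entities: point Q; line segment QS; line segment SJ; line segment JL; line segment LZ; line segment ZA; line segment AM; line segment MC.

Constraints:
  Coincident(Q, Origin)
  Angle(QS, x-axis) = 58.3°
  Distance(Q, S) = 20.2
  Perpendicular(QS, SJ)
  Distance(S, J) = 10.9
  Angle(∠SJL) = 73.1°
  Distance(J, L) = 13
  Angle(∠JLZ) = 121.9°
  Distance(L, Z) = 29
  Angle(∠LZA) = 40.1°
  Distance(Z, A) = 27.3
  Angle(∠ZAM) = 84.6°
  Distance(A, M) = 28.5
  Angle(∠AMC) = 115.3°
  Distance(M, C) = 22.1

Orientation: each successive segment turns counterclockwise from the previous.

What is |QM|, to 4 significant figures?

16.99

∠LZA = 40.1° gives ZA at 93.20° from the x-axis; with |ZA| = 27.3, A = (16.38, 16.50). ∠ZAM = 84.6° gives AM at -171.4° from the x-axis; with |AM| = 28.5, M = (-11.79, 12.24). Then |QM| = |M − Q| = 16.99.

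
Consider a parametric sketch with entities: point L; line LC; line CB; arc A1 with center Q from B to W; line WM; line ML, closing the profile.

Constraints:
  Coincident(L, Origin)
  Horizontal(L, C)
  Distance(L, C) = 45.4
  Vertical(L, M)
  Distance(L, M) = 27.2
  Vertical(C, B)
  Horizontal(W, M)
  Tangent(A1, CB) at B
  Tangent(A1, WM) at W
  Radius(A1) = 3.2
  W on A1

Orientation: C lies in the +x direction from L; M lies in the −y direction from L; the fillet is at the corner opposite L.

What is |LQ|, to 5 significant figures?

48.547

L is at the origin; LC is horizontal with |LC| = 45.4 and C on the +x side, so C = (45.400, 0.0000). LM is vertical with |LM| = 27.2 and M on the −y side, so M = (0.0000, -27.200). The virtual corner opposite L is at (45.400, -27.200). The tangent condition forces QB to be normal to CB and tangency of A1 to WM means the radius QW is perpendicular to WM, with radius 3.2, so the center Q sits 3.2 in from both sides at Q = (42.200, -24.000). Then |LQ| = |Q − L| = 48.547.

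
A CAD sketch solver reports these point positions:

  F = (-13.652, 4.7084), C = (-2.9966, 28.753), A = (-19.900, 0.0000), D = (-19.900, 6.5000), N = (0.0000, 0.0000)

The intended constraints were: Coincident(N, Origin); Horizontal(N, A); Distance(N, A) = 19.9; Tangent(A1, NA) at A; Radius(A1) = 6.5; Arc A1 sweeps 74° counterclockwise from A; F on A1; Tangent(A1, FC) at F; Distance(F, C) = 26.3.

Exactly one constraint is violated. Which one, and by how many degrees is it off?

Tangent(A1, FC) at F — off by 7.90°.

N = (0.00, 0.00) ✓; N.y = 0.00, A.y = 0.00 ✓; |NA| = 19.90 ✓; ∠(DA, AN) = 90.00° ✓; |DA| = 6.500 ✓; bearing(D→F) − bearing(D→A) = 74.00° ✓; |DF| = 6.500 ✓; ∠(DF, FC) = 97.90° ✗; |FC| = 26.30 ✓.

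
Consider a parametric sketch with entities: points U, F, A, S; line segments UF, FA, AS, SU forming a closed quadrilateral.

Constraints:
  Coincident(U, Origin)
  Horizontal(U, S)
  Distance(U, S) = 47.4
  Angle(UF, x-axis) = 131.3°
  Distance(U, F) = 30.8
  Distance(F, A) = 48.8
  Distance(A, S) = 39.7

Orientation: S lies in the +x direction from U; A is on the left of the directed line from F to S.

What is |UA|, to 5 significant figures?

43.686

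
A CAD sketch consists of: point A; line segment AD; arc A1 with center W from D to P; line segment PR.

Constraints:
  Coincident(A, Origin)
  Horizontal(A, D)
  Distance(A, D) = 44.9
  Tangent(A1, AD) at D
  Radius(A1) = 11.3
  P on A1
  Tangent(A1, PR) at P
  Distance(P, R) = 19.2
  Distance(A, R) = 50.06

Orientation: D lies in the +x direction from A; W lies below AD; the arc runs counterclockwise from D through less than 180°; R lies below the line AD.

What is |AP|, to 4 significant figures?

36.57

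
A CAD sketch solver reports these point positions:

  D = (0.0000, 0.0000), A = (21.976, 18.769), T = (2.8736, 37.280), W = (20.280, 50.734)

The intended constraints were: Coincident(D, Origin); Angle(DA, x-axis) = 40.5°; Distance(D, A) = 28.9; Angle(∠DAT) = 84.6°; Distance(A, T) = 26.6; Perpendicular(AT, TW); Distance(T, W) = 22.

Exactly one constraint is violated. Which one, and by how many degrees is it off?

Perpendicular(AT, TW) — off by 8.20°.

D = (0.00, 0.00) ✓; DA at 40.50° ✓; |DA| = 28.90 ✓; ∠DAT = 84.60° ✓; |AT| = 26.60 ✓; ∠(AT, TW) = 98.20° ✗; |TW| = 22.00 ✓.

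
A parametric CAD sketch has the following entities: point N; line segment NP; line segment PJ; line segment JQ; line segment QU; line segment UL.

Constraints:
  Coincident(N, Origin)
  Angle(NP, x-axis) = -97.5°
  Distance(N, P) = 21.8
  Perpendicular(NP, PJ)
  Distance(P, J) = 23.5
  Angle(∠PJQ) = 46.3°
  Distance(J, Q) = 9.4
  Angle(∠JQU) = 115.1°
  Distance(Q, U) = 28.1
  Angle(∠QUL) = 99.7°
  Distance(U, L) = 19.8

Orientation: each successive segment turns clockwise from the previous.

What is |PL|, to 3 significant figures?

22.7

∠JQU = 115.1° gives QU at -26.1° from the x-axis; with |QU| = 28.1, U = (6.42, -25.0). ∠QUL = 99.7° gives UL at -106° from the x-axis; with |UL| = 19.8, L = (0.826, -44.0). Then |PL| = |L − P| = 22.7.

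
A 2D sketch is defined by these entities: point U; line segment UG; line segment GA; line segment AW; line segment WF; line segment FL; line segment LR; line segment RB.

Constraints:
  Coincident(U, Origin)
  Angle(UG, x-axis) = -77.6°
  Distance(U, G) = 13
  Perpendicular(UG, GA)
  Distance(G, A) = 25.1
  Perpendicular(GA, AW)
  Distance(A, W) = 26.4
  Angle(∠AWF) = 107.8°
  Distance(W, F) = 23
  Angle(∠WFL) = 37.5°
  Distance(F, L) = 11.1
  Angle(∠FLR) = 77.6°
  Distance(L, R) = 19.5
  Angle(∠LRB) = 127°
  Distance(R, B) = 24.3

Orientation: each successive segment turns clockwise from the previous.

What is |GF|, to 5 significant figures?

33.584

U is at the origin; UG runs at -77.6° with length 13.0, so G = (2.7916, -12.697). UG ⟂ GA, so GA runs at -167.60°; with |GA| = 25.1, A = (-21.723, -18.087). GA ⟂ AW, so AW runs at 102.40°; with |AW| = 26.4, W = (-27.392, 7.6976). ∠AWF = 107.8° gives WF at 30.200° from the x-axis; with |WF| = 23.0, F = (-7.5136, 19.267). Then |GF| = |F − G| = 33.584.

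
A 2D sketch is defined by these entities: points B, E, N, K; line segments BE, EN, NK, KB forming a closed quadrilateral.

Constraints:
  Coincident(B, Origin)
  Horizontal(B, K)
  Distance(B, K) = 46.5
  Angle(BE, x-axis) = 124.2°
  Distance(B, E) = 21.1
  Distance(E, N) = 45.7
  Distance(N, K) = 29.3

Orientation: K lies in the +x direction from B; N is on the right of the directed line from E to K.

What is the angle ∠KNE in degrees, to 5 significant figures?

106.56°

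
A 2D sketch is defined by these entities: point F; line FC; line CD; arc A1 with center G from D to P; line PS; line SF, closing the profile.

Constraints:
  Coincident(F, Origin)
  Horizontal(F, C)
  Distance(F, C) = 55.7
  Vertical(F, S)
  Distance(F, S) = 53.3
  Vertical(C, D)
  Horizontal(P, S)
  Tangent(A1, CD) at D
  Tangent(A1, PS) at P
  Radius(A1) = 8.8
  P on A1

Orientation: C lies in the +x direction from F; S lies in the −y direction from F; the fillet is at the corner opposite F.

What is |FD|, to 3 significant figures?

71.3

F is at the origin; F and C share the same y with |FC| = 55.7 and C on the +x side, so C = (55.7, 0.00). F and S share the same x with |FS| = 53.3 and S on the −y side, so S = (0.00, -53.3). The virtual corner opposite F is at (55.7, -53.3). A1 meets CD tangentially, so GD is at right angles to CD and the tangent condition forces GP to be normal to PS, with radius 8.8, so the center G sits 8.8 in from both sides at G = (46.9, -44.5). That places the tangent points at D = (55.7, -44.5) on CD and P = (46.9, -53.3) on PS. Then |FD| = |D − F| = 71.3.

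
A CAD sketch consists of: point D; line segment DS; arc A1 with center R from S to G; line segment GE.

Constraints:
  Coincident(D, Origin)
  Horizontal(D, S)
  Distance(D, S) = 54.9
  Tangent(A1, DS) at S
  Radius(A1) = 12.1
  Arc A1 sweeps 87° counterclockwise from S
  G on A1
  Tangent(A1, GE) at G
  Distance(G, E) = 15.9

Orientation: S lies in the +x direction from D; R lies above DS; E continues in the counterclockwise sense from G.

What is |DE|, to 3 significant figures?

73.1

On A1, S sits at bearing -90° from R; an 87° counterclockwise sweep puts G at bearing -3°, so G = R + 12.1·(cos -3°, sin -3°) = (67.0, 11.5). A1 meets GE tangentially, so RG is at right angles to GE, so GE runs along (−sin -3°, cos -3°); with |GE| = 15.9, E = (67.8, 27.3). Then |DE| = |E − D| = 73.1.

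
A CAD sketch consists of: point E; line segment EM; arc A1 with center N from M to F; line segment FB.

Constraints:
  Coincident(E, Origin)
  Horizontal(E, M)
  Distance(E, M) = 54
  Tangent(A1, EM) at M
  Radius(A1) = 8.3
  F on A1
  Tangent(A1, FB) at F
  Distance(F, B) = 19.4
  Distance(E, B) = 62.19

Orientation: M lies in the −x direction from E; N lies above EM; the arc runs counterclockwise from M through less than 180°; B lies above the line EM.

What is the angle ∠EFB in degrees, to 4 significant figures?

129.7°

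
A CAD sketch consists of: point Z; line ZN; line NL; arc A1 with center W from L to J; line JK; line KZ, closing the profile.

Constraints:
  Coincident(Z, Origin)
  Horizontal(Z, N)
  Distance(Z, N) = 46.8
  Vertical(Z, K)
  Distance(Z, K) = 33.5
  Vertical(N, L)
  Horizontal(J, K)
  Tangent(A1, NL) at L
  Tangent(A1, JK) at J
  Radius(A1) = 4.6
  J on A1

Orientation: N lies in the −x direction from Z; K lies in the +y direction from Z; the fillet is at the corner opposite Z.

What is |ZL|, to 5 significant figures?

55.004

The virtual corner opposite Z is at (-46.800, 33.500). A1 meets NL tangentially, so WL is at right angles to NL and tangency of A1 to JK means the radius WJ is perpendicular to JK, with radius 4.6, so the center W sits 4.6 in from both sides at W = (-42.200, 28.900). That places the tangent points at L = (-46.800, 28.900) on NL and J = (-42.200, 33.500) on JK. Then |ZL| = |L − Z| = 55.004.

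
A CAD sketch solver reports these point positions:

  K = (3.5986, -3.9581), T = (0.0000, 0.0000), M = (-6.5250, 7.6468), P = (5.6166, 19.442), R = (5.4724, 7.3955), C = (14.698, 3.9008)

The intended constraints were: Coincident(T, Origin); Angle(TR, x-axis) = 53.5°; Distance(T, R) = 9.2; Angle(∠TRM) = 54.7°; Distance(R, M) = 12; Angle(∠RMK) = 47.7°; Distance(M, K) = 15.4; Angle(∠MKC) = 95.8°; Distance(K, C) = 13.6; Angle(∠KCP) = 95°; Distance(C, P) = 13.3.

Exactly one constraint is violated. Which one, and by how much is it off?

Distance(C, P) = 13.3 — off by 4.70.

T = (0.00, 0.00) ✓; TR at 53.50° ✓; |TR| = 9.200 ✓; ∠TRM = 54.70° ✓; |RM| = 12.00 ✓; ∠RMK = 47.70° ✓; |MK| = 15.40 ✓; ∠MKC = 95.80° ✓; |KC| = 13.60 ✓; ∠KCP = 95.00° ✓; |CP| = 18.00 ✗.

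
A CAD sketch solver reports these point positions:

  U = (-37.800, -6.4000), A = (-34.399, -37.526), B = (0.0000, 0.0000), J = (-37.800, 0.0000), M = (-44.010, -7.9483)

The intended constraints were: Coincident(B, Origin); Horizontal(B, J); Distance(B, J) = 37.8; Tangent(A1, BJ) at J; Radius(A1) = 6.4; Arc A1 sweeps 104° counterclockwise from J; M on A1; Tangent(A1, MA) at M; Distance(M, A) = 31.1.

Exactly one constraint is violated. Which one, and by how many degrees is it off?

Tangent(A1, MA) at M — off by 4.00°.

B = (0.00, 0.00) ✓; B.y = 0.00, J.y = 0.00 ✓; |BJ| = 37.80 ✓; ∠(UJ, JB) = 90.00° ✓; |UJ| = 6.400 ✓; bearing(U→M) − bearing(U→J) = 104.0° ✓; |UM| = 6.400 ✓; ∠(UM, MA) = 86.00° ✗; |MA| = 31.10 ✓.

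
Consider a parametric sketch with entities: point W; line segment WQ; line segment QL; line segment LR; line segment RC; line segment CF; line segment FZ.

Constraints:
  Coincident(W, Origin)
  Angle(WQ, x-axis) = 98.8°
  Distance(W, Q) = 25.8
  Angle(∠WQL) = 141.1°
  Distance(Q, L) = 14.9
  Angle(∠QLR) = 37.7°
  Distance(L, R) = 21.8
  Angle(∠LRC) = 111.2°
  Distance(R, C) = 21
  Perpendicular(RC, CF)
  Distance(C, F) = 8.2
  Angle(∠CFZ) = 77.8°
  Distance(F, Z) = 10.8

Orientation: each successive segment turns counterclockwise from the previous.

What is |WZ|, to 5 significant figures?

17.833

W is at the origin; WQ runs at 98.8° with length 25.8, so Q = (-3.9470, 25.496). ∠WQL = 141.1° gives QL at 137.70° from the x-axis; with |QL| = 14.9, L = (-14.968, 35.524). ∠QLR = 37.7° gives LR at -80.000° from the x-axis; with |LR| = 21.8, R = (-11.182, 14.055). ∠LRC = 111.2° gives RC at -11.200° from the x-axis; with |RC| = 21.0, C = (9.4181, 9.9764). RC is perpendicular to CF, so CF runs at 78.800°; with |CF| = 8.2, F = (11.011, 18.020). ∠CFZ = 77.8° gives FZ at -179.00° from the x-axis; with |FZ| = 10.8, Z = (0.21242, 17.832). Then |WZ| = |Z − W| = 17.833.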